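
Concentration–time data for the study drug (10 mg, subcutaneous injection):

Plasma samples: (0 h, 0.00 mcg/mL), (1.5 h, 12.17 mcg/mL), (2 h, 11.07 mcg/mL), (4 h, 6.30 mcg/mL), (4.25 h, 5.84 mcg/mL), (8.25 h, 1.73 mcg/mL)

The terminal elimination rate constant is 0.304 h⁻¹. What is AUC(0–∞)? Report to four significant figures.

Trapezoidal AUC_0→8.25:
  [0→1.5]: (0.00+12.17)/2 × 1.5 = 9.1275
  [1.5→2]: (12.17+11.07)/2 × 0.5 = 5.81
  [2→4]: (11.07+6.30)/2 × 2 = 17.37
  [4→4.25]: (6.30+5.84)/2 × 0.25 = 1.5175
  [4.25→8.25]: (5.84+1.73)/2 × 4 = 15.14
  Sum = 48.965 mcg/mL·h
Extrapolated tail: C_last / k_e = 1.73 / 0.304 = 5.691
AUC_0→∞ = 48.965 + 5.691 = 54.656 mcg/mL·h

AUC = 54.66 mcg/mL·h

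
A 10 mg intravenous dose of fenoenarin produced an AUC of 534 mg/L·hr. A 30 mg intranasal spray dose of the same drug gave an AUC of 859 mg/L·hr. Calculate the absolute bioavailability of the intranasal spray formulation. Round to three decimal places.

F = (AUC_ev / D_ev) / (AUC_iv / D_iv)
  = (859/30) / (534/10)
  = 28.6333 / 53.4 = 0.5362

F = 0.536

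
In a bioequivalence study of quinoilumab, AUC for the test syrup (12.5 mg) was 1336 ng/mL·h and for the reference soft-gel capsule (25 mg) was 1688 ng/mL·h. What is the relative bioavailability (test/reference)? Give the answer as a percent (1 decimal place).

F_rel = (AUC_test/D_test) / (AUC_ref/D_ref)
      = (1336/12.5) / (1688/25)
      = 106.88 / 67.52 = 1.5829 = 158.29%

F_rel = 158.3%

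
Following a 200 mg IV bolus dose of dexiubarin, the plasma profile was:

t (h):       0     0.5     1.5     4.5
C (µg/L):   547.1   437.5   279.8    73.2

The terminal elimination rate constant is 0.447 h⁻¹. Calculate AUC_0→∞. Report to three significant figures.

Trapezoidal AUC_0→4.5:
  [0→0.5]: (547.1+437.5)/2 × 0.5 = 246.15
  [0.5→1.5]: (437.5+279.8)/2 × 1 = 358.65
  [1.5→4.5]: (279.8+73.2)/2 × 3 = 529.5
  Sum = 1134.3 µg/L·h
Extrapolated tail: C_last / k_e = 73.2 / 0.447 = 163.758
AUC_0→∞ = 1134.3 + 163.758 = 1298.058 µg/L·h

AUC = 1300 µg/L·h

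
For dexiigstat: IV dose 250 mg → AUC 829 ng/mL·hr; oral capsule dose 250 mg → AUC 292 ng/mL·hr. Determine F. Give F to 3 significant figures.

F = 0.352

F = (AUC_ev / D_ev) / (AUC_iv / D_iv)
  = (292/250) / (829/250)
  = 1.168 / 3.316 = 0.3522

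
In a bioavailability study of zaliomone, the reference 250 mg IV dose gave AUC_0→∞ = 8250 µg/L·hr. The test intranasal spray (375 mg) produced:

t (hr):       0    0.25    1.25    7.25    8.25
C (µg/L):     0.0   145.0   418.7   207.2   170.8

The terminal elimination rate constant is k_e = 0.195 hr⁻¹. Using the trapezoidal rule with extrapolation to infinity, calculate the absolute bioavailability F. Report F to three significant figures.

Trapezoidal AUC_0→8.25 (intranasal spray):
  [0→0.25]: (0.0+145.0)/2 × 0.25 = 18.125
  [0.25→1.25]: (145.0+418.7)/2 × 1 = 281.85
  [1.25→7.25]: (418.7+207.2)/2 × 6 = 1877.7
  [7.25→8.25]: (207.2+170.8)/2 × 1 = 189.0
  Sum = 2366.675 µg/L·hr
Tail: C_last/k_e = 170.8/0.195 = 875.897
AUC_0→∞ (intranasal spray) = 2366.675 + 875.897 = 3242.572 µg/L·hr
F = (AUC_ev/D_ev)/(AUC_iv/D_iv) = (3242.572/375)/(8250/250) = 8.64686/33 = 0.2620

F = 0.262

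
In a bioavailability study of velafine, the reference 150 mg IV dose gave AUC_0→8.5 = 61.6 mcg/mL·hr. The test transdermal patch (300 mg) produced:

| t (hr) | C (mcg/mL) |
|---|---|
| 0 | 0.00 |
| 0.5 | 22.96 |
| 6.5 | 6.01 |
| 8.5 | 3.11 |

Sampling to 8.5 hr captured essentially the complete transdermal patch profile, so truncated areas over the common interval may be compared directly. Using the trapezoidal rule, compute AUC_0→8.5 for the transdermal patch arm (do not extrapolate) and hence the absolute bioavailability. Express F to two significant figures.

F = 0.83

Trapezoidal AUC_0→8.5 (transdermal patch):
  [0→0.5]: (0.00+22.96)/2 × 0.5 = 5.74
  [0.5→6.5]: (22.96+6.01)/2 × 6 = 86.91
  [6.5→8.5]: (6.01+3.11)/2 × 2 = 9.12
  Sum = 101.77 mcg/mL·hr
F = (AUC_ev/D_ev)/(AUC_iv/D_iv) = (101.77/300)/(61.6/150) = 0.339233/0.410667 = 0.8261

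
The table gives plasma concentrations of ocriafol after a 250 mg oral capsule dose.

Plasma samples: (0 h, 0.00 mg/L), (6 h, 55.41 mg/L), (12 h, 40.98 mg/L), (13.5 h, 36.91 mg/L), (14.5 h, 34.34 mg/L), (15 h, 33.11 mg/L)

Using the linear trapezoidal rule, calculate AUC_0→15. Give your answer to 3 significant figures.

Trapezoidal AUC_0→15:
  [0→6]: (0.00+55.41)/2 × 6 = 166.23
  [6→12]: (55.41+40.98)/2 × 6 = 289.17
  [12→13.5]: (40.98+36.91)/2 × 1.5 = 58.4175
  [13.5→14.5]: (36.91+34.34)/2 × 1 = 35.625
  [14.5→15]: (34.34+33.11)/2 × 0.5 = 16.8625
  Sum = 566.305 mg/L·h

AUC = 566 mg/L·h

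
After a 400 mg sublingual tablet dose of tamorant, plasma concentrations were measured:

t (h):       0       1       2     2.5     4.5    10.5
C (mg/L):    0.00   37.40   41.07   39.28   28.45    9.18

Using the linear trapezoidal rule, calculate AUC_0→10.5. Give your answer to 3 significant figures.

Trapezoidal AUC_0→10.5:
  [0→1]: (0.00+37.40)/2 × 1 = 18.7
  [1→2]: (37.40+41.07)/2 × 1 = 39.235
  [2→2.5]: (41.07+39.28)/2 × 0.5 = 20.0875
  [2.5→4.5]: (39.28+28.45)/2 × 2 = 67.73
  [4.5→10.5]: (28.45+9.18)/2 × 6 = 112.89
  Sum = 258.6425 mg/L·h

AUC = 259 mg/L·h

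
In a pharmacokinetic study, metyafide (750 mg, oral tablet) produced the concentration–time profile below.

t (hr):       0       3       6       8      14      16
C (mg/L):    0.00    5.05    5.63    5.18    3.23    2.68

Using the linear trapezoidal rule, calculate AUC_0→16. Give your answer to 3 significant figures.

Trapezoidal AUC_0→16:
  [0→3]: (0.00+5.05)/2 × 3 = 7.575
  [3→6]: (5.05+5.63)/2 × 3 = 16.02
  [6→8]: (5.63+5.18)/2 × 2 = 10.81
  [8→14]: (5.18+3.23)/2 × 6 = 25.23
  [14→16]: (3.23+2.68)/2 × 2 = 5.91
  Sum = 65.545 mg/L·hr

AUC = 65.5 mg/L·hr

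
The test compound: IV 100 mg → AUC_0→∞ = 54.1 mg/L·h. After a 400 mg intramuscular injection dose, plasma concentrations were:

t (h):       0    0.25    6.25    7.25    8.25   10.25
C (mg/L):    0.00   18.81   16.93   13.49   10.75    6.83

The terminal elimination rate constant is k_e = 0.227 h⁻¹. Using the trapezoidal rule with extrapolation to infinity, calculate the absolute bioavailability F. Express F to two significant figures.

Trapezoidal AUC_0→10.25 (intramuscular injection):
  [0→0.25]: (0.00+18.81)/2 × 0.25 = 2.35125
  [0.25→6.25]: (18.81+16.93)/2 × 6 = 107.22
  [6.25→7.25]: (16.93+13.49)/2 × 1 = 15.21
  [7.25→8.25]: (13.49+10.75)/2 × 1 = 12.12
  [8.25→10.25]: (10.75+6.83)/2 × 2 = 17.58
  Sum = 154.48125 mg/L·h
Tail: C_last/k_e = 6.83/0.227 = 30.088
AUC_0→∞ (intramuscular injection) = 154.48125 + 30.088 = 184.56925 mg/L·h
F = (AUC_ev/D_ev)/(AUC_iv/D_iv) = (184.56925/400)/(54.1/100) = 0.461423/0.541 = 0.8529

F = 0.85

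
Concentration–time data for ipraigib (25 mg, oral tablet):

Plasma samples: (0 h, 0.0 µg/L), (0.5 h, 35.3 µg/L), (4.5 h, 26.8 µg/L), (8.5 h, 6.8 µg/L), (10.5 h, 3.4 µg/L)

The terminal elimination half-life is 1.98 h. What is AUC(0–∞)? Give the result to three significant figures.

Trapezoidal AUC_0→10.5:
  [0→0.5]: (0.0+35.3)/2 × 0.5 = 8.825
  [0.5→4.5]: (35.3+26.8)/2 × 4 = 124.2
  [4.5→8.5]: (26.8+6.8)/2 × 4 = 67.2
  [8.5→10.5]: (6.8+3.4)/2 × 2 = 10.2
  Sum = 210.425 µg/L·h
k_e = ln2 / t½ = 0.693147 / 1.98 = 0.3501 h^-1
Extrapolated tail: C_last / k_e = 3.4 / 0.3501 = 9.712
AUC_0→∞ = 210.425 + 9.712 = 220.137 µg/L·h

AUC = 220 µg/L·h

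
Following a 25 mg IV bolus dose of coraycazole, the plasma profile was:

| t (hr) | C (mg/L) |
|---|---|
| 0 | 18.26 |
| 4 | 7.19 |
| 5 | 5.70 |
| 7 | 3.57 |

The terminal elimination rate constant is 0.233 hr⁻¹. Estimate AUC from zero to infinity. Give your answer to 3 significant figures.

Trapezoidal AUC_0→7:
  [0→4]: (18.26+7.19)/2 × 4 = 50.9
  [4→5]: (7.19+5.70)/2 × 1 = 6.445
  [5→7]: (5.70+3.57)/2 × 2 = 9.27
  Sum = 66.615 mg/L·hr
Extrapolated tail: C_last / k_e = 3.57 / 0.233 = 15.322
AUC_0→∞ = 66.615 + 15.322 = 81.937 mg/L·hr

AUC = 81.9 mg/L·hr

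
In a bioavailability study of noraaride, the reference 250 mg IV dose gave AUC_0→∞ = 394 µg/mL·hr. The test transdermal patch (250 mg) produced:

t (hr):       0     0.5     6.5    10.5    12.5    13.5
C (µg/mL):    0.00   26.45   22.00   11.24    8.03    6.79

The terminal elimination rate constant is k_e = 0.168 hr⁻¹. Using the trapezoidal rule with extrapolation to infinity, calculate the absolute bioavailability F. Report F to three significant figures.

Trapezoidal AUC_0→13.5 (transdermal patch):
  [0→0.5]: (0.00+26.45)/2 × 0.5 = 6.6125
  [0.5→6.5]: (26.45+22.00)/2 × 6 = 145.35
  [6.5→10.5]: (22.00+11.24)/2 × 4 = 66.48
  [10.5→12.5]: (11.24+8.03)/2 × 2 = 19.27
  [12.5→13.5]: (8.03+6.79)/2 × 1 = 7.41
  Sum = 245.1225 µg/mL·hr
Tail: C_last/k_e = 6.79/0.168 = 40.417
AUC_0→∞ (transdermal patch) = 245.1225 + 40.417 = 285.5395 µg/mL·hr
F = (AUC_ev/D_ev)/(AUC_iv/D_iv) = (285.5395/250)/(394/250) = 1.142158/1.576 = 0.7247

F = 0.725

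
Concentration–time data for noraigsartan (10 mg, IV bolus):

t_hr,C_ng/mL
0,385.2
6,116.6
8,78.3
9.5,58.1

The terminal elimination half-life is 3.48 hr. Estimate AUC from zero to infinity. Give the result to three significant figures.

Trapezoidal AUC_0→9.5:
  [0→6]: (385.2+116.6)/2 × 6 = 1505.4
  [6→8]: (116.6+78.3)/2 × 2 = 194.9
  [8→9.5]: (78.3+58.1)/2 × 1.5 = 102.3
  Sum = 1802.6 ng/mL·hr
k_e = ln2 / t½ = 0.693147 / 3.48 = 0.1992 hr^-1
Extrapolated tail: C_last / k_e = 58.1 / 0.1992 = 291.667
AUC_0→∞ = 1802.6 + 291.667 = 2094.267 ng/mL·hr

AUC = 2090 ng/mL·hr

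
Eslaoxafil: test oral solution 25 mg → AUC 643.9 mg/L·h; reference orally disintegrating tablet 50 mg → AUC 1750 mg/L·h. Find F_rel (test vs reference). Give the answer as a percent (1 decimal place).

F_rel = (AUC_test/D_test) / (AUC_ref/D_ref)
      = (643.9/25) / (1750/50)
      = 25.756 / 35 = 0.7359 = 73.59%

F_rel = 73.6%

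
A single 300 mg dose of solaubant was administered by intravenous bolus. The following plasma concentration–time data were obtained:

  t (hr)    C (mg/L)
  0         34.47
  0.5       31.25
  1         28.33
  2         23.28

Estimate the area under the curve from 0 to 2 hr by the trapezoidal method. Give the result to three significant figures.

Trapezoidal AUC_0→2:
  [0→0.5]: (34.47+31.25)/2 × 0.5 = 16.43
  [0.5→1]: (31.25+28.33)/2 × 0.5 = 14.895
  [1→2]: (28.33+23.28)/2 × 1 = 25.805
  Sum = 57.13 mg/L·hr

AUC = 57.1 mg/L·hr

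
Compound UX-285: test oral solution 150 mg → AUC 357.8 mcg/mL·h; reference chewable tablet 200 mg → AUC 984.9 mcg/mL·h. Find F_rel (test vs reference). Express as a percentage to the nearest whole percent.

F_rel = (AUC_test/D_test) / (AUC_ref/D_ref)
      = (357.8/150) / (984.9/200)
      = 2.38533 / 4.9245 = 0.4844 = 48.44%

F_rel = 48%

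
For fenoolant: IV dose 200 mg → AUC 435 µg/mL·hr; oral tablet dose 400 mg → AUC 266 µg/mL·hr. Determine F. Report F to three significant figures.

F = 0.306

F = (AUC_ev / D_ev) / (AUC_iv / D_iv)
  = (266/400) / (435/200)
  = 0.665 / 2.175 = 0.3057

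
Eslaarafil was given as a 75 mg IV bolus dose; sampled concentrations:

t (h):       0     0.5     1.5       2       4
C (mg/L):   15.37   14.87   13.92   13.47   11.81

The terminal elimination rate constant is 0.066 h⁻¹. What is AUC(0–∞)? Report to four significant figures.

AUC = 233.0 mg/L·h

Trapezoidal AUC_0→4:
  [0→0.5]: (15.37+14.87)/2 × 0.5 = 7.56
  [0.5→1.5]: (14.87+13.92)/2 × 1 = 14.395
  [1.5→2]: (13.92+13.47)/2 × 0.5 = 6.8475
  [2→4]: (13.47+11.81)/2 × 2 = 25.28
  Sum = 54.0825 mg/L·h
Extrapolated tail: C_last / k_e = 11.81 / 0.066 = 178.939
AUC_0→∞ = 54.0825 + 178.939 = 233.0215 mg/L·h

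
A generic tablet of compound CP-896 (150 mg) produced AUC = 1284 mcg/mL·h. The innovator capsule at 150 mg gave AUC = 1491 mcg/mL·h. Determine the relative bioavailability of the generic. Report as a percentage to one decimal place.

F_rel = (AUC_test/D_test) / (AUC_ref/D_ref)
      = (1284/150) / (1491/150)
      = 8.56 / 9.94 = 0.8612 = 86.12%

F_rel = 86.1%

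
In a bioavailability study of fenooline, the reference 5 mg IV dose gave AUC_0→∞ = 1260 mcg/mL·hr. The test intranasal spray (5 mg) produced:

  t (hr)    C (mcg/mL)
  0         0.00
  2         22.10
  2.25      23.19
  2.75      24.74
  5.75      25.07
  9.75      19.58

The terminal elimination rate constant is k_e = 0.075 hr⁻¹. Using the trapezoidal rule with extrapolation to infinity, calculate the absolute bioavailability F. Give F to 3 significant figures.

Trapezoidal AUC_0→9.75 (intranasal spray):
  [0→2]: (0.00+22.10)/2 × 2 = 22.1
  [2→2.25]: (22.10+23.19)/2 × 0.25 = 5.66125
  [2.25→2.75]: (23.19+24.74)/2 × 0.5 = 11.9825
  [2.75→5.75]: (24.74+25.07)/2 × 3 = 74.715
  [5.75→9.75]: (25.07+19.58)/2 × 4 = 89.3
  Sum = 203.75875 mcg/mL·hr
Tail: C_last/k_e = 19.58/0.075 = 261.067
AUC_0→∞ (intranasal spray) = 203.75875 + 261.067 = 464.82575 mcg/mL·hr
F = (AUC_ev/D_ev)/(AUC_iv/D_iv) = (464.82575/5)/(1260/5) = 92.96515/252 = 0.3689

F = 0.369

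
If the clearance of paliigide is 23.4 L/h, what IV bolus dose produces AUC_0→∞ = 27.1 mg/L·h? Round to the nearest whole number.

Dose_iv = CL × AUC_0→∞
     = 23.4 × 27.1 = 634.14 mg

Dose = 634 mg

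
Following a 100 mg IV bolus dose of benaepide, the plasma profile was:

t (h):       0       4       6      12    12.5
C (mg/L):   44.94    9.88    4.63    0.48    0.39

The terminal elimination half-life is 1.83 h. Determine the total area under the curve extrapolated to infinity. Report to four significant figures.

AUC = 140.7 mg/L·h

Trapezoidal AUC_0→12.5:
  [0→4]: (44.94+9.88)/2 × 4 = 109.64
  [4→6]: (9.88+4.63)/2 × 2 = 14.51
  [6→12]: (4.63+0.48)/2 × 6 = 15.33
  [12→12.5]: (0.48+0.39)/2 × 0.5 = 0.2175
  Sum = 139.6975 mg/L·h
k_e = ln2 / t½ = 0.693147 / 1.83 = 0.3788 h^-1
Extrapolated tail: C_last / k_e = 0.39 / 0.3788 = 1.030
AUC_0→∞ = 139.6975 + 1.030 = 140.7275 mg/L·h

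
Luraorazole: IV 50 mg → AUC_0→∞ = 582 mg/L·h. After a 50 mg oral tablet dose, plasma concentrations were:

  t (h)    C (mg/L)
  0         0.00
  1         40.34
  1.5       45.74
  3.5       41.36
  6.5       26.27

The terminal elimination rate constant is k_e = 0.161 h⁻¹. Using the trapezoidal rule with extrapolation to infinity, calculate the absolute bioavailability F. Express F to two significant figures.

Trapezoidal AUC_0→6.5 (oral tablet):
  [0→1]: (0.00+40.34)/2 × 1 = 20.17
  [1→1.5]: (40.34+45.74)/2 × 0.5 = 21.52
  [1.5→3.5]: (45.74+41.36)/2 × 2 = 87.1
  [3.5→6.5]: (41.36+26.27)/2 × 3 = 101.445
  Sum = 230.235 mg/L·h
Tail: C_last/k_e = 26.27/0.161 = 163.168
AUC_0→∞ (oral tablet) = 230.235 + 163.168 = 393.403 mg/L·h
F = (AUC_ev/D_ev)/(AUC_iv/D_iv) = (393.403/50)/(582/50) = 7.86806/11.64 = 0.6760

F = 0.68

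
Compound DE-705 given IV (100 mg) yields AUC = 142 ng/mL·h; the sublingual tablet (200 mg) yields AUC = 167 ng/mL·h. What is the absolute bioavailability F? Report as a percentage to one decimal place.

F = 58.8%

F = (AUC_ev / D_ev) / (AUC_iv / D_iv)
  = (167/200) / (142/100)
  = 0.835 / 1.42 = 0.5880
  = 58.80%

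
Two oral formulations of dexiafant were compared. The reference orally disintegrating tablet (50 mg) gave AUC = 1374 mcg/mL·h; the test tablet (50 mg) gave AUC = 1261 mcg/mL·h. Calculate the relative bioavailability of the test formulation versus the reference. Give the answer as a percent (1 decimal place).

F_rel = (AUC_test/D_test) / (AUC_ref/D_ref)
      = (1261/50) / (1374/50)
      = 25.22 / 27.48 = 0.9178 = 91.78%

F_rel = 91.8%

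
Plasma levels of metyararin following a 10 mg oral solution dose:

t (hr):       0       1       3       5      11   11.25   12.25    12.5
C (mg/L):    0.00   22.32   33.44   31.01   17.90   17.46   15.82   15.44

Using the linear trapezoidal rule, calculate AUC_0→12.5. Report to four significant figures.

Trapezoidal AUC_0→12.5:
  [0→1]: (0.00+22.32)/2 × 1 = 11.16
  [1→3]: (22.32+33.44)/2 × 2 = 55.76
  [3→5]: (33.44+31.01)/2 × 2 = 64.45
  [5→11]: (31.01+17.90)/2 × 6 = 146.73
  [11→11.25]: (17.90+17.46)/2 × 0.25 = 4.42
  [11.25→12.25]: (17.46+15.82)/2 × 1 = 16.64
  [12.25→12.5]: (15.82+15.44)/2 × 0.25 = 3.9075
  Sum = 303.0675 mg/L·hr

AUC = 303.1 mg/L·hr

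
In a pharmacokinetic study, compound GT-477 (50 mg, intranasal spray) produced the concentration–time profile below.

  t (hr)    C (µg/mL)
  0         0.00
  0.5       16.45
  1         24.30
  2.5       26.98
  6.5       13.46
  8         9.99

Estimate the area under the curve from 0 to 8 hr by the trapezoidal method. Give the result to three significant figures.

AUC = 151 µg/mL·hr

Trapezoidal AUC_0→8:
  [0→0.5]: (0.00+16.45)/2 × 0.5 = 4.1125
  [0.5→1]: (16.45+24.30)/2 × 0.5 = 10.1875
  [1→2.5]: (24.30+26.98)/2 × 1.5 = 38.46
  [2.5→6.5]: (26.98+13.46)/2 × 4 = 80.88
  [6.5→8]: (13.46+9.99)/2 × 1.5 = 17.5875
  Sum = 151.2275 µg/mL·hr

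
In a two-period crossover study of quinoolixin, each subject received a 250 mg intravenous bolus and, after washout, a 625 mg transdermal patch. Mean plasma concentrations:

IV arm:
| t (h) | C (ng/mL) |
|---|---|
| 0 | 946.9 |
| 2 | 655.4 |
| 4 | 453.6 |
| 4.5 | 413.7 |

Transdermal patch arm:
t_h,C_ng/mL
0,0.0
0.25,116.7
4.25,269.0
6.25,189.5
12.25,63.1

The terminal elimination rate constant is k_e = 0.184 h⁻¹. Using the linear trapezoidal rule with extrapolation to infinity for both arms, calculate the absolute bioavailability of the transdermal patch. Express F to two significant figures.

F = 0.18

Trapezoidal AUC_0→4.5 (IV):
  [0→2]: (946.9+655.4)/2 × 2 = 1602.3
  [2→4]: (655.4+453.6)/2 × 2 = 1109.0
  [4→4.5]: (453.6+413.7)/2 × 0.5 = 216.825
  Sum = 2928.125 ng/mL·h
IV tail: 413.7/0.184 = 2248.370; AUC_iv,0→∞ = 2928.125 + 2248.370 = 5176.495 ng/mL·h
Trapezoidal AUC_0→12.25 (transdermal patch):
  [0→0.25]: (0.0+116.7)/2 × 0.25 = 14.5875
  [0.25→4.25]: (116.7+269.0)/2 × 4 = 771.4
  [4.25→6.25]: (269.0+189.5)/2 × 2 = 458.5
  [6.25→12.25]: (189.5+63.1)/2 × 6 = 757.8
  Sum = 2002.2875 ng/mL·h
transdermal patch tail: 63.1/0.184 = 342.935; AUC_ev,0→∞ = 2002.2875 + 342.935 = 2345.2225 ng/mL·h
F = (AUC_ev/D_ev)/(AUC_iv/D_iv) = (2345.2225/625)/(5176.495/250) = 3.752356/20.70598 = 0.1812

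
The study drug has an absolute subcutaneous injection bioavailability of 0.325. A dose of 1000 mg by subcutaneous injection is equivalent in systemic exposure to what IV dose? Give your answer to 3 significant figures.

Systemic exposure from an extravascular dose = F × D_ev, so the equivalent IV dose is F × D_ev.
D_iv = F × D_ev = 0.325 × 1000 = 325 mg

D_iv = 325 mg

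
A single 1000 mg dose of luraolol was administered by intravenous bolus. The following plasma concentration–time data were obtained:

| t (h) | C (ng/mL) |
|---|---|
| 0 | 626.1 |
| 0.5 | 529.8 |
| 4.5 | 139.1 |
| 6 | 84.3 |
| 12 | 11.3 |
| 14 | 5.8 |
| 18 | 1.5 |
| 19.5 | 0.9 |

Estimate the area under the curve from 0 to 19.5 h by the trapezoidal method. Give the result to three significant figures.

Trapezoidal AUC_0→19.5:
  [0→0.5]: (626.1+529.8)/2 × 0.5 = 288.975
  [0.5→4.5]: (529.8+139.1)/2 × 4 = 1337.8
  [4.5→6]: (139.1+84.3)/2 × 1.5 = 167.55
  [6→12]: (84.3+11.3)/2 × 6 = 286.8
  [12→14]: (11.3+5.8)/2 × 2 = 17.1
  [14→18]: (5.8+1.5)/2 × 4 = 14.6
  [18→19.5]: (1.5+0.9)/2 × 1.5 = 1.8
  Sum = 2114.625 ng/mL·h

AUC = 2110 ng/mL·h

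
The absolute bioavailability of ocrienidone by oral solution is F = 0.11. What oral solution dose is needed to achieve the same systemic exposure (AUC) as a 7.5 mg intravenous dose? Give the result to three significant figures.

D_oral = 68.2 mg

For equal systemic exposure: F × D_ev = D_iv
D_ev = D_iv / F = 7.5 / 0.11 = 68.1818 mg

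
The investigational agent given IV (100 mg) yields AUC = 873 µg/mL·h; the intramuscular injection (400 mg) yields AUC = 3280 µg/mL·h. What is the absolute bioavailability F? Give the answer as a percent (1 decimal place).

F = 93.9%

F = (AUC_ev / D_ev) / (AUC_iv / D_iv)
  = (3280/400) / (873/100)
  = 8.2 / 8.73 = 0.9393
  = 93.93%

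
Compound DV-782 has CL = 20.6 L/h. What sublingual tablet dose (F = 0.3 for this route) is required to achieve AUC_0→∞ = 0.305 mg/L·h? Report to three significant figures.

Dose = 20.9 mg

Dose = CL × AUC_0→∞ / F
     = 20.6 × 0.305 / 0.3 = 20.9433 mg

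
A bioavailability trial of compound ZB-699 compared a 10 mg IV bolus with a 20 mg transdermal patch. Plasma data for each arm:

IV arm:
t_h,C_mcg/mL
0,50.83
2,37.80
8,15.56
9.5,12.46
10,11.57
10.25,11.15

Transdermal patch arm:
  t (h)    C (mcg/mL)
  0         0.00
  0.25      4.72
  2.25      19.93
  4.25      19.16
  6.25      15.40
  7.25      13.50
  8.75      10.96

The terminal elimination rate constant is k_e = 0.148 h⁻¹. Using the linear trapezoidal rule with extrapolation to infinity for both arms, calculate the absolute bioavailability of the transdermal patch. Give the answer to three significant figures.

F = 0.291

Trapezoidal AUC_0→10.25 (IV):
  [0→2]: (50.83+37.80)/2 × 2 = 88.63
  [2→8]: (37.80+15.56)/2 × 6 = 160.08
  [8→9.5]: (15.56+12.46)/2 × 1.5 = 21.015
  [9.5→10]: (12.46+11.57)/2 × 0.5 = 6.0075
  [10→10.25]: (11.57+11.15)/2 × 0.25 = 2.84
  Sum = 278.5725 mcg/mL·h
IV tail: 11.15/0.148 = 75.338; AUC_iv,0→∞ = 278.5725 + 75.338 = 353.9105 mcg/mL·h
Trapezoidal AUC_0→8.75 (transdermal patch):
  [0→0.25]: (0.00+4.72)/2 × 0.25 = 0.59
  [0.25→2.25]: (4.72+19.93)/2 × 2 = 24.65
  [2.25→4.25]: (19.93+19.16)/2 × 2 = 39.09
  [4.25→6.25]: (19.16+15.40)/2 × 2 = 34.56
  [6.25→7.25]: (15.40+13.50)/2 × 1 = 14.45
  [7.25→8.75]: (13.50+10.96)/2 × 1.5 = 18.345
  Sum = 131.685 mcg/mL·h
transdermal patch tail: 10.96/0.148 = 74.054; AUC_ev,0→∞ = 131.685 + 74.054 = 205.739 mcg/mL·h
F = (AUC_ev/D_ev)/(AUC_iv/D_iv) = (205.739/20)/(353.9105/10) = 10.28695/35.39105 = 0.2907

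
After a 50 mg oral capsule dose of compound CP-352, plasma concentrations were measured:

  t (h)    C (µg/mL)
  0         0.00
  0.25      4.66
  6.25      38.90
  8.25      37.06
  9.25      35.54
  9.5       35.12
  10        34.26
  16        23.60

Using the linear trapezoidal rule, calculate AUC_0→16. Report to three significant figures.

AUC = 443 µg/mL·h

Trapezoidal AUC_0→16:
  [0→0.25]: (0.00+4.66)/2 × 0.25 = 0.5825
  [0.25→6.25]: (4.66+38.90)/2 × 6 = 130.68
  [6.25→8.25]: (38.90+37.06)/2 × 2 = 75.96
  [8.25→9.25]: (37.06+35.54)/2 × 1 = 36.3
  [9.25→9.5]: (35.54+35.12)/2 × 0.25 = 8.8325
  [9.5→10]: (35.12+34.26)/2 × 0.5 = 17.345
  [10→16]: (34.26+23.60)/2 × 6 = 173.58
  Sum = 443.28 µg/mL·h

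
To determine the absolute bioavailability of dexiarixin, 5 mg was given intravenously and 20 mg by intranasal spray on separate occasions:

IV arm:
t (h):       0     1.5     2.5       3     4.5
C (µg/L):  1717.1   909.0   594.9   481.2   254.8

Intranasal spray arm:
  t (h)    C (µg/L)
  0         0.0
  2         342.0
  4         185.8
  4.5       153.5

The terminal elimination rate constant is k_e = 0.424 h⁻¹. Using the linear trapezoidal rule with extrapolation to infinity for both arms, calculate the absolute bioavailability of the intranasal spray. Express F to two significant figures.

Trapezoidal AUC_0→4.5 (IV):
  [0→1.5]: (1717.1+909.0)/2 × 1.5 = 1969.575
  [1.5→2.5]: (909.0+594.9)/2 × 1 = 751.95
  [2.5→3]: (594.9+481.2)/2 × 0.5 = 269.025
  [3→4.5]: (481.2+254.8)/2 × 1.5 = 552.0
  Sum = 3542.55 µg/L·h
IV tail: 254.8/0.424 = 600.943; AUC_iv,0→∞ = 3542.55 + 600.943 = 4143.493 µg/L·h
Trapezoidal AUC_0→4.5 (intranasal spray):
  [0→2]: (0.0+342.0)/2 × 2 = 342.0
  [2→4]: (342.0+185.8)/2 × 2 = 527.8
  [4→4.5]: (185.8+153.5)/2 × 0.5 = 84.825
  Sum = 954.625 µg/L·h
intranasal spray tail: 153.5/0.424 = 362.028; AUC_ev,0→∞ = 954.625 + 362.028 = 1316.653 µg/L·h
F = (AUC_ev/D_ev)/(AUC_iv/D_iv) = (1316.653/20)/(4143.493/5) = 65.83265/828.6986 = 0.0794

F = 0.079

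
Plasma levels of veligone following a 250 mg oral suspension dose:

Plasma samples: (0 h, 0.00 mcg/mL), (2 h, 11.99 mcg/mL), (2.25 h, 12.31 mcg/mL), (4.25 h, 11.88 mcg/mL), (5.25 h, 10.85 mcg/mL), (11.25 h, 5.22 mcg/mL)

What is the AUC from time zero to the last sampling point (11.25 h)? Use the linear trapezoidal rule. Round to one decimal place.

AUC = 98.8 mcg/mL·h

Trapezoidal AUC_0→11.25:
  [0→2]: (0.00+11.99)/2 × 2 = 11.99
  [2→2.25]: (11.99+12.31)/2 × 0.25 = 3.0375
  [2.25→4.25]: (12.31+11.88)/2 × 2 = 24.19
  [4.25→5.25]: (11.88+10.85)/2 × 1 = 11.365
  [5.25→11.25]: (10.85+5.22)/2 × 6 = 48.21
  Sum = 98.7925 mcg/mL·h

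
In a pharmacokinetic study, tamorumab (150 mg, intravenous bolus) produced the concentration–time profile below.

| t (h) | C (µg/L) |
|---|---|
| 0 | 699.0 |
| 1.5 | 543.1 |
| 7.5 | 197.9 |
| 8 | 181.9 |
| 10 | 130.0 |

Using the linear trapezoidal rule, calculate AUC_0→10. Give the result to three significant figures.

AUC = 3560 µg/L·h

Trapezoidal AUC_0→10:
  [0→1.5]: (699.0+543.1)/2 × 1.5 = 931.575
  [1.5→7.5]: (543.1+197.9)/2 × 6 = 2223.0
  [7.5→8]: (197.9+181.9)/2 × 0.5 = 94.95
  [8→10]: (181.9+130.0)/2 × 2 = 311.9
  Sum = 3561.425 µg/L·h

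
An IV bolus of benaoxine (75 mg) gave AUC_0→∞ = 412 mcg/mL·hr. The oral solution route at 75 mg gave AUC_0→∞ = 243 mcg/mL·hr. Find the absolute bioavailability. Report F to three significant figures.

F = (AUC_ev / D_ev) / (AUC_iv / D_iv)
  = (243/75) / (412/75)
  = 3.24 / 5.49333 = 0.5898

F = 0.590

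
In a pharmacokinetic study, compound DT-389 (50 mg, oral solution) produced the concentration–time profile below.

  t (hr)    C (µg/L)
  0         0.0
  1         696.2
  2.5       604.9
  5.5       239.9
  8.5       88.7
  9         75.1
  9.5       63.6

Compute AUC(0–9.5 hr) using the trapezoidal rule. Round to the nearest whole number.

Trapezoidal AUC_0→9.5:
  [0→1]: (0.0+696.2)/2 × 1 = 348.1
  [1→2.5]: (696.2+604.9)/2 × 1.5 = 975.825
  [2.5→5.5]: (604.9+239.9)/2 × 3 = 1267.2
  [5.5→8.5]: (239.9+88.7)/2 × 3 = 492.9
  [8.5→9]: (88.7+75.1)/2 × 0.5 = 40.95
  [9→9.5]: (75.1+63.6)/2 × 0.5 = 34.675
  Sum = 3159.65 µg/L·hr

AUC = 3160 µg/L·hr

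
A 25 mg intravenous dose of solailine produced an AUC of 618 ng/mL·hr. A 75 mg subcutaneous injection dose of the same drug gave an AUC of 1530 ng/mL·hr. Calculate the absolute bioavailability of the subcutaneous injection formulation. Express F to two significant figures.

F = (AUC_ev / D_ev) / (AUC_iv / D_iv)
  = (1530/75) / (618/25)
  = 20.4 / 24.72 = 0.8252

F = 0.83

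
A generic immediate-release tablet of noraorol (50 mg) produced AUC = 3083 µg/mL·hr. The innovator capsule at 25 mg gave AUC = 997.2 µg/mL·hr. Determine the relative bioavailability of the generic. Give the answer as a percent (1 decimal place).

F_rel = 154.6%

F_rel = (AUC_test/D_test) / (AUC_ref/D_ref)
      = (3083/50) / (997.2/25)
      = 61.66 / 39.888 = 1.5458 = 154.58%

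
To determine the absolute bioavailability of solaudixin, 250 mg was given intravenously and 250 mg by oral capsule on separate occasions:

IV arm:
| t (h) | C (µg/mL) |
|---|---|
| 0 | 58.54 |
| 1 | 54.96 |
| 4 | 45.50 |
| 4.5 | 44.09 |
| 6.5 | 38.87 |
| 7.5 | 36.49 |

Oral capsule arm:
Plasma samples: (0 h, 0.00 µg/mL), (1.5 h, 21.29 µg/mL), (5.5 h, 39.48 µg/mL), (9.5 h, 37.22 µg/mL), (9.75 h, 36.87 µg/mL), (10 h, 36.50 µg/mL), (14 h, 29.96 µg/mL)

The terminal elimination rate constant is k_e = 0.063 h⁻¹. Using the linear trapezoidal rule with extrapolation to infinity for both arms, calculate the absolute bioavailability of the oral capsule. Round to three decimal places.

F = 0.987

Trapezoidal AUC_0→7.5 (IV):
  [0→1]: (58.54+54.96)/2 × 1 = 56.75
  [1→4]: (54.96+45.50)/2 × 3 = 150.69
  [4→4.5]: (45.50+44.09)/2 × 0.5 = 22.3975
  [4.5→6.5]: (44.09+38.87)/2 × 2 = 82.96
  [6.5→7.5]: (38.87+36.49)/2 × 1 = 37.68
  Sum = 350.4775 µg/mL·h
IV tail: 36.49/0.063 = 579.206; AUC_iv,0→∞ = 350.4775 + 579.206 = 929.6835 µg/mL·h
Trapezoidal AUC_0→14 (oral capsule):
  [0→1.5]: (0.00+21.29)/2 × 1.5 = 15.9675
  [1.5→5.5]: (21.29+39.48)/2 × 4 = 121.54
  [5.5→9.5]: (39.48+37.22)/2 × 4 = 153.4
  [9.5→9.75]: (37.22+36.87)/2 × 0.25 = 9.26125
  [9.75→10]: (36.87+36.50)/2 × 0.25 = 9.17125
  [10→14]: (36.50+29.96)/2 × 4 = 132.92
  Sum = 442.26 µg/mL·h
oral capsule tail: 29.96/0.063 = 475.556; AUC_ev,0→∞ = 442.26 + 475.556 = 917.816 µg/mL·h
F = (AUC_ev/D_ev)/(AUC_iv/D_iv) = (917.816/250)/(929.6835/250) = 3.671264/3.718734 = 0.9872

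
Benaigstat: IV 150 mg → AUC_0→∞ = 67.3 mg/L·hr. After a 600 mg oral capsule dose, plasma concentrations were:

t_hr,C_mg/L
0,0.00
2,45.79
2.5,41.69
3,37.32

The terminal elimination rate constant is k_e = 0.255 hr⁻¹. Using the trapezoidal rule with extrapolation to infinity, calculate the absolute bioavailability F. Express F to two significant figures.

F = 0.87

Trapezoidal AUC_0→3 (oral capsule):
  [0→2]: (0.00+45.79)/2 × 2 = 45.79
  [2→2.5]: (45.79+41.69)/2 × 0.5 = 21.87
  [2.5→3]: (41.69+37.32)/2 × 0.5 = 19.7525
  Sum = 87.4125 mg/L·hr
Tail: C_last/k_e = 37.32/0.255 = 146.353
AUC_0→∞ (oral capsule) = 87.4125 + 146.353 = 233.7655 mg/L·hr
F = (AUC_ev/D_ev)/(AUC_iv/D_iv) = (233.7655/600)/(67.3/150) = 0.389609/0.448667 = 0.8684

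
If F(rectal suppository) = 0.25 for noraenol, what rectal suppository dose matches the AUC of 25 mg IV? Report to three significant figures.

For equal systemic exposure: F × D_ev = D_iv
D_ev = D_iv / F = 25 / 0.25 = 100 mg

D_rectal = 100 mg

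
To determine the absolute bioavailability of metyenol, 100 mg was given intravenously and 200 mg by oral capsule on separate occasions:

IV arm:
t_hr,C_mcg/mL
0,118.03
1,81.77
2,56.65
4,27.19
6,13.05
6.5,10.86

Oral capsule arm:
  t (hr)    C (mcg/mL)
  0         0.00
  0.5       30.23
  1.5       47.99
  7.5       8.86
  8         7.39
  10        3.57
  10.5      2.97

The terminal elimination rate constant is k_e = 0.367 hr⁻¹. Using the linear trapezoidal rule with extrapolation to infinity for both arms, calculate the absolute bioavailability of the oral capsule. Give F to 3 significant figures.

F = 0.368

Trapezoidal AUC_0→6.5 (IV):
  [0→1]: (118.03+81.77)/2 × 1 = 99.9
  [1→2]: (81.77+56.65)/2 × 1 = 69.21
  [2→4]: (56.65+27.19)/2 × 2 = 83.84
  [4→6]: (27.19+13.05)/2 × 2 = 40.24
  [6→6.5]: (13.05+10.86)/2 × 0.5 = 5.9775
  Sum = 299.1675 mcg/mL·hr
IV tail: 10.86/0.367 = 29.591; AUC_iv,0→∞ = 299.1675 + 29.591 = 328.7585 mcg/mL·hr
Trapezoidal AUC_0→10.5 (oral capsule):
  [0→0.5]: (0.00+30.23)/2 × 0.5 = 7.5575
  [0.5→1.5]: (30.23+47.99)/2 × 1 = 39.11
  [1.5→7.5]: (47.99+8.86)/2 × 6 = 170.55
  [7.5→8]: (8.86+7.39)/2 × 0.5 = 4.0625
  [8→10]: (7.39+3.57)/2 × 2 = 10.96
  [10→10.5]: (3.57+2.97)/2 × 0.5 = 1.635
  Sum = 233.875 mcg/mL·hr
oral capsule tail: 2.97/0.367 = 8.093; AUC_ev,0→∞ = 233.875 + 8.093 = 241.968 mcg/mL·hr
F = (AUC_ev/D_ev)/(AUC_iv/D_iv) = (241.968/200)/(328.7585/100) = 1.20984/3.287585 = 0.3680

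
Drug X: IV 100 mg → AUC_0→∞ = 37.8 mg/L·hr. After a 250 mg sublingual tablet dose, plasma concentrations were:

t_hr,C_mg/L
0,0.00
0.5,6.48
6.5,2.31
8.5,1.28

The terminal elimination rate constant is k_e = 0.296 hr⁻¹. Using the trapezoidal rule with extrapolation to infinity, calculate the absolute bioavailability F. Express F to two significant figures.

Trapezoidal AUC_0→8.5 (sublingual tablet):
  [0→0.5]: (0.00+6.48)/2 × 0.5 = 1.62
  [0.5→6.5]: (6.48+2.31)/2 × 6 = 26.37
  [6.5→8.5]: (2.31+1.28)/2 × 2 = 3.59
  Sum = 31.58 mg/L·hr
Tail: C_last/k_e = 1.28/0.296 = 4.324
AUC_0→∞ (sublingual tablet) = 31.58 + 4.324 = 35.904 mg/L·hr
F = (AUC_ev/D_ev)/(AUC_iv/D_iv) = (35.904/250)/(37.8/100) = 0.143616/0.378 = 0.3799

F = 0.38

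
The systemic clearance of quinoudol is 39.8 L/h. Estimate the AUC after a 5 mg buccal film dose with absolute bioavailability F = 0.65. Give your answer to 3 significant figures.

AUC = 0.0817 mg/L·h

AUC_0→∞ = F × Dose / CL
        = 0.65 × 5 / 39.8 = 0.0816583 mg/L·h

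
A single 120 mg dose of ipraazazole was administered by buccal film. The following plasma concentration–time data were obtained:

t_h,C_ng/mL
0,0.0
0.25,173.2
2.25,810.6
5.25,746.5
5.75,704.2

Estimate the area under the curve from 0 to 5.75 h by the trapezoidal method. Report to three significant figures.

Trapezoidal AUC_0→5.75:
  [0→0.25]: (0.0+173.2)/2 × 0.25 = 21.65
  [0.25→2.25]: (173.2+810.6)/2 × 2 = 983.8
  [2.25→5.25]: (810.6+746.5)/2 × 3 = 2335.65
  [5.25→5.75]: (746.5+704.2)/2 × 0.5 = 362.675
  Sum = 3703.775 ng/mL·h

AUC = 3700 ng/mL·h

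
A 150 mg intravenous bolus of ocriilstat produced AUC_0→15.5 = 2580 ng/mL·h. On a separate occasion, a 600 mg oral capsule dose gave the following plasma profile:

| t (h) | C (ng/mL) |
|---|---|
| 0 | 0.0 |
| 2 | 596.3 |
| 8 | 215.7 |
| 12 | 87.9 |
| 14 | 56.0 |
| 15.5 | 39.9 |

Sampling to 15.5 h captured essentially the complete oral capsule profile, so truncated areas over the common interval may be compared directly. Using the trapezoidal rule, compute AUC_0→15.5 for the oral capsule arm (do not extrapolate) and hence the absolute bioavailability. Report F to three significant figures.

Trapezoidal AUC_0→15.5 (oral capsule):
  [0→2]: (0.0+596.3)/2 × 2 = 596.3
  [2→8]: (596.3+215.7)/2 × 6 = 2436.0
  [8→12]: (215.7+87.9)/2 × 4 = 607.2
  [12→14]: (87.9+56.0)/2 × 2 = 143.9
  [14→15.5]: (56.0+39.9)/2 × 1.5 = 71.925
  Sum = 3855.325 ng/mL·h
F = (AUC_ev/D_ev)/(AUC_iv/D_iv) = (3855.325/600)/(2580/150) = 6.42554/17.2 = 0.3736

F = 0.374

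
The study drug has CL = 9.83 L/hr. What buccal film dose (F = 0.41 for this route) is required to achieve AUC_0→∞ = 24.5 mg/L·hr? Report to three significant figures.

Dose = CL × AUC_0→∞ / F
     = 9.83 × 24.5 / 0.41 = 587.402 mg

Dose = 587 mg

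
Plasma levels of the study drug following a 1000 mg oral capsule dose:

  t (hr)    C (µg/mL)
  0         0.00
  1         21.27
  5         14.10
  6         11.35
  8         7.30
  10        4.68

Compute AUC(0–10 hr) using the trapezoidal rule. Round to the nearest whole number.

Trapezoidal AUC_0→10:
  [0→1]: (0.00+21.27)/2 × 1 = 10.635
  [1→5]: (21.27+14.10)/2 × 4 = 70.74
  [5→6]: (14.10+11.35)/2 × 1 = 12.725
  [6→8]: (11.35+7.30)/2 × 2 = 18.65
  [8→10]: (7.30+4.68)/2 × 2 = 11.98
  Sum = 124.73 µg/mL·hr

AUC = 125 µg/mL·hr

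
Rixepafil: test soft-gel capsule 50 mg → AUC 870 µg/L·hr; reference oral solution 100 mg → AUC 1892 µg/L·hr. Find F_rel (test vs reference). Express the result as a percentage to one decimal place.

F_rel = (AUC_test/D_test) / (AUC_ref/D_ref)
      = (870/50) / (1892/100)
      = 17.4 / 18.92 = 0.9197 = 91.97%

F_rel = 92.0%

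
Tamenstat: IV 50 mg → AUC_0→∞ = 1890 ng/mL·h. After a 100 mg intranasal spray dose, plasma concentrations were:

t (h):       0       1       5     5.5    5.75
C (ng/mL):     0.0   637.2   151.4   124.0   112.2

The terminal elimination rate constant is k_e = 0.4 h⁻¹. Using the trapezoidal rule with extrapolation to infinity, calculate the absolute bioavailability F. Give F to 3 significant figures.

F = 0.602

Trapezoidal AUC_0→5.75 (intranasal spray):
  [0→1]: (0.0+637.2)/2 × 1 = 318.6
  [1→5]: (637.2+151.4)/2 × 4 = 1577.2
  [5→5.5]: (151.4+124.0)/2 × 0.5 = 68.85
  [5.5→5.75]: (124.0+112.2)/2 × 0.25 = 29.525
  Sum = 1994.175 ng/mL·h
Tail: C_last/k_e = 112.2/0.4 = 280.500
AUC_0→∞ (intranasal spray) = 1994.175 + 280.500 = 2274.675 ng/mL·h
F = (AUC_ev/D_ev)/(AUC_iv/D_iv) = (2274.675/100)/(1890/50) = 22.74675/37.8 = 0.6018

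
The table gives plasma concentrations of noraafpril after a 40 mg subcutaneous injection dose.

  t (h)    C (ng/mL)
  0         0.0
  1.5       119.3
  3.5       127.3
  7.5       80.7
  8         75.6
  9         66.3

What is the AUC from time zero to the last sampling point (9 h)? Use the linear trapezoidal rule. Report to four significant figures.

Trapezoidal AUC_0→9:
  [0→1.5]: (0.0+119.3)/2 × 1.5 = 89.475
  [1.5→3.5]: (119.3+127.3)/2 × 2 = 246.6
  [3.5→7.5]: (127.3+80.7)/2 × 4 = 416.0
  [7.5→8]: (80.7+75.6)/2 × 0.5 = 39.075
  [8→9]: (75.6+66.3)/2 × 1 = 70.95
  Sum = 862.1 ng/mL·h

AUC = 862.1 ng/mL·h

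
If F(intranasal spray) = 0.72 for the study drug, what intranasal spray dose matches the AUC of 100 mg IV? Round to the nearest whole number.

For equal systemic exposure: F × D_ev = D_iv
D_ev = D_iv / F = 100 / 0.72 = 138.889 mg

D_intranasal = 139 mg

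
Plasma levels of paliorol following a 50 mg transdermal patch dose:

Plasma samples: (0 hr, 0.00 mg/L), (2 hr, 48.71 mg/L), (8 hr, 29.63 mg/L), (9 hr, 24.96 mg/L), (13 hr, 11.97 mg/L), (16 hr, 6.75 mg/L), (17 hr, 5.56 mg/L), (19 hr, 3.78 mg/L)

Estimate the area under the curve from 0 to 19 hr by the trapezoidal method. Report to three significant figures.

Trapezoidal AUC_0→19:
  [0→2]: (0.00+48.71)/2 × 2 = 48.71
  [2→8]: (48.71+29.63)/2 × 6 = 235.02
  [8→9]: (29.63+24.96)/2 × 1 = 27.295
  [9→13]: (24.96+11.97)/2 × 4 = 73.86
  [13→16]: (11.97+6.75)/2 × 3 = 28.08
  [16→17]: (6.75+5.56)/2 × 1 = 6.155
  [17→19]: (5.56+3.78)/2 × 2 = 9.34
  Sum = 428.46 mg/L·hr

AUC = 428 mg/L·hr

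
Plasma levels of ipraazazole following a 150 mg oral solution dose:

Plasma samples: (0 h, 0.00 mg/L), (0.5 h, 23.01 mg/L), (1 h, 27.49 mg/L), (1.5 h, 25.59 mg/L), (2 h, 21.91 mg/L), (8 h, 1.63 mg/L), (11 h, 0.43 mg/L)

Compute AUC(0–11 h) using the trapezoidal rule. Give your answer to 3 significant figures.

Trapezoidal AUC_0→11:
  [0→0.5]: (0.00+23.01)/2 × 0.5 = 5.7525
  [0.5→1]: (23.01+27.49)/2 × 0.5 = 12.625
  [1→1.5]: (27.49+25.59)/2 × 0.5 = 13.27
  [1.5→2]: (25.59+21.91)/2 × 0.5 = 11.875
  [2→8]: (21.91+1.63)/2 × 6 = 70.62
  [8→11]: (1.63+0.43)/2 × 3 = 3.09
  Sum = 117.2325 mg/L·h

AUC = 117 mg/L·h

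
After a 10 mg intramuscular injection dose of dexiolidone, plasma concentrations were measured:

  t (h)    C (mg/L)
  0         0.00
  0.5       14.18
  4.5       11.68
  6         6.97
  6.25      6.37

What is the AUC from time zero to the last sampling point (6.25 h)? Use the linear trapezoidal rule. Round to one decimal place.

AUC = 70.9 mg/L·h

Trapezoidal AUC_0→6.25:
  [0→0.5]: (0.00+14.18)/2 × 0.5 = 3.545
  [0.5→4.5]: (14.18+11.68)/2 × 4 = 51.72
  [4.5→6]: (11.68+6.97)/2 × 1.5 = 13.9875
  [6→6.25]: (6.97+6.37)/2 × 0.25 = 1.6675
  Sum = 70.92 mg/L·h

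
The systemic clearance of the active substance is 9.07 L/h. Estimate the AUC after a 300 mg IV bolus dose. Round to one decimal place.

AUC = 33.1 mg/L·h

AUC_0→∞ = Dose_iv / CL
        = 300 / 9.07 = 33.0761 mg/L·h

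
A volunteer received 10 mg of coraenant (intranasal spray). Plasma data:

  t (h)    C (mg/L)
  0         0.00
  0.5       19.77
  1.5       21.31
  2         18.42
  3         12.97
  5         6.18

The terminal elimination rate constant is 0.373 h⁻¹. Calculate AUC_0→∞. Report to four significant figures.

Trapezoidal AUC_0→5:
  [0→0.5]: (0.00+19.77)/2 × 0.5 = 4.9425
  [0.5→1.5]: (19.77+21.31)/2 × 1 = 20.54
  [1.5→2]: (21.31+18.42)/2 × 0.5 = 9.9325
  [2→3]: (18.42+12.97)/2 × 1 = 15.695
  [3→5]: (12.97+6.18)/2 × 2 = 19.15
  Sum = 70.26 mg/L·h
Extrapolated tail: C_last / k_e = 6.18 / 0.373 = 16.568
AUC_0→∞ = 70.26 + 16.568 = 86.828 mg/L·h

AUC = 86.83 mg/L·h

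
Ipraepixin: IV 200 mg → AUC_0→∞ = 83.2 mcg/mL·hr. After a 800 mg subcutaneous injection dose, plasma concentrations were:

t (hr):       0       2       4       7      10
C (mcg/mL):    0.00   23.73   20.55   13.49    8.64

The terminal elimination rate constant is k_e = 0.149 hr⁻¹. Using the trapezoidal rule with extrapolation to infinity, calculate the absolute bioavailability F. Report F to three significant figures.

Trapezoidal AUC_0→10 (subcutaneous injection):
  [0→2]: (0.00+23.73)/2 × 2 = 23.73
  [2→4]: (23.73+20.55)/2 × 2 = 44.28
  [4→7]: (20.55+13.49)/2 × 3 = 51.06
  [7→10]: (13.49+8.64)/2 × 3 = 33.195
  Sum = 152.265 mcg/mL·hr
Tail: C_last/k_e = 8.64/0.149 = 57.987
AUC_0→∞ (subcutaneous injection) = 152.265 + 57.987 = 210.252 mcg/mL·hr
F = (AUC_ev/D_ev)/(AUC_iv/D_iv) = (210.252/800)/(83.2/200) = 0.262815/0.416 = 0.6318

F = 0.632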